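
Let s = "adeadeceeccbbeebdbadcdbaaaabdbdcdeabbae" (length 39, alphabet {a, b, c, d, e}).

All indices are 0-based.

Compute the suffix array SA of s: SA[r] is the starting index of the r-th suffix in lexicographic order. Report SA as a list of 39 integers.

[23, 24, 25, 34, 26, 18, 0, 3, 37, 22, 17, 36, 35, 11, 15, 27, 29, 12, 10, 9, 20, 31, 6, 21, 16, 28, 19, 30, 32, 1, 4, 38, 33, 2, 14, 8, 5, 13, 7]

rank→(start, suffix):
  0 → (23, 'aaaabdbdcdeabbae')
  1 → (24, 'aaabdbdcdeabbae')
  2 → (25, 'aabdbdcdeabbae')
  3 → (34, 'abbae')
  4 → (26, 'abdbdcdeabbae')
  5 → (18, 'adcdbaaaabdbdcdeabbae')
  6 → (0, 'adeadeceeccbbeebdbadcdbaaaabdbdcdeabbae')
  7 → (3, 'adeceeccbbeebdbadcdbaaaabdbdcdeabbae')
  8 → (37, 'ae')
  9 → (22, 'baaaabdbdcdeabbae')
  10 → (17, 'badcdbaaaabdbdcdeabbae')
  11 → (36, 'bae')
  12 → (35, 'bbae')
  13 → (11, 'bbeebdbadcdbaaaabdbdcdeabbae')
  14 → (15, 'bdbadcdbaaaabdbdcdeabbae')
  15 → (27, 'bdbdcdeabbae')
  16 → (29, 'bdcdeabbae')
  17 → (12, 'beebdbadcdbaaaabdbdcdeabbae')
  18 → (10, 'cbbeebdbadcdbaaaabdbdcdeabbae')
  19 → (9, 'ccbbeebdbadcdbaaaabdbdcdeabbae')
  20 → (20, 'cdbaaaabdbdcdeabbae')
  21 → (31, 'cdeabbae')
  22 → (6, 'ceeccbbeebdbadcdbaaaabdbdcdeabbae')
  23 → (21, 'dbaaaabdbdcdeabbae')
  24 → (16, 'dbadcdbaaaabdbdcdeabbae')
  25 → (28, 'dbdcdeabbae')
  26 → (19, 'dcdbaaaabdbdcdeabbae')
  27 → (30, 'dcdeabbae')
  28 → (32, 'deabbae')
  29 → (1, 'deadeceeccbbeebdbadcdbaaaabdbdcdeabbae')
  30 → (4, 'deceeccbbeebdbadcdbaaaabdbdcdeabbae')
  31 → (38, 'e')
  32 → (33, 'eabbae')
  33 → (2, 'eadeceeccbbeebdbadcdbaaaabdbdcdeabbae')
  34 → (14, 'ebdbadcdbaaaabdbdcdeabbae')
  35 → (8, 'eccbbeebdbadcdbaaaabdbdcdeabbae')
  36 → (5, 'eceeccbbeebdbadcdbaaaabdbdcdeabbae')
  37 → (13, 'eebdbadcdbaaaabdbdcdeabbae')
  38 → (7, 'eeccbbeebdbadcdbaaaabdbdcdeabbae')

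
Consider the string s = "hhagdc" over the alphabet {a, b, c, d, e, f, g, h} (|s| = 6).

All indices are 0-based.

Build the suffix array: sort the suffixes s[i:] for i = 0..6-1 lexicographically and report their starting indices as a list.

sorted suffixes:
  #0 SA[0]=2  'agdc'
  #1 SA[1]=5  'c'
  #2 SA[2]=4  'dc'
  #3 SA[3]=3  'gdc'
  #4 SA[4]=1  'hagdc'
  #5 SA[5]=0  'hhagdc'

[2, 5, 4, 3, 1, 0]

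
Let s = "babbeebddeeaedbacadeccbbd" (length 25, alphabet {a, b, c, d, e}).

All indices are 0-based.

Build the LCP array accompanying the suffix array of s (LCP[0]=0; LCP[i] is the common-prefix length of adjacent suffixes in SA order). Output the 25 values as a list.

[0, 1, 1, 1, 0, 2, 1, 2, 1, 2, 1, 0, 1, 1, 0, 1, 1, 1, 2, 0, 1, 1, 1, 1, 2]

rank→(start, suffix):
  0 → (1, 'abbeebddeeaedbacadeccbbd')
  1 → (15, 'acadeccbbd')
  2 → (17, 'adeccbbd')
  3 → (11, 'aedbacadeccbbd')
  4 → (0, 'babbeebddeeaedbacadeccbbd')
  5 → (14, 'bacadeccbbd')
  6 → (22, 'bbd')
  7 → (2, 'bbeebddeeaedbacadeccbbd')
  8 → (23, 'bd')
  9 → (6, 'bddeeaedbacadeccbbd')
  10 → (3, 'beebddeeaedbacadeccbbd')
  11 → (16, 'cadeccbbd')
  12 → (21, 'cbbd')
  13 → (20, 'ccbbd')
  14 → (24, 'd')
  15 → (13, 'dbacadeccbbd')
  16 → (7, 'ddeeaedbacadeccbbd')
  17 → (18, 'deccbbd')
  18 → (8, 'deeaedbacadeccbbd')
  19 → (10, 'eaedbacadeccbbd')
  20 → (5, 'ebddeeaedbacadeccbbd')
  21 → (19, 'eccbbd')
  22 → (12, 'edbacadeccbbd')
  23 → (9, 'eeaedbacadeccbbd')
  24 → (4, 'eebddeeaedbacadeccbbd')

SA = [1, 15, 17, 11, 0, 14, 22, 2, 23, 6, 3, 16, 21, 20, 24, 13, 7, 18, 8, 10, 5, 19, 12, 9, 4]
[i] adj suffixes → lcp
  [1] 1/15 → 1 ('a')
  [2] 15/17 → 1 ('a')
  [3] 17/11 → 1 ('a')
  [4] 11/0 → 0 ('')
  [5] 0/14 → 2 ('ba')
  [6] 14/22 → 1 ('b')
  [7] 22/2 → 2 ('bb')
  [8] 2/23 → 1 ('b')
  [9] 23/6 → 2 ('bd')
  [10] 6/3 → 1 ('b')
  [11] 3/16 → 0 ('')
  [12] 16/21 → 1 ('c')
  [13] 21/20 → 1 ('c')
  [14] 20/24 → 0 ('')
  [15] 24/13 → 1 ('d')
  [16] 13/7 → 1 ('d')
  [17] 7/18 → 1 ('d')
  [18] 18/8 → 2 ('de')
  [19] 8/10 → 0 ('')
  [20] 10/5 → 1 ('e')
  [21] 5/19 → 1 ('e')
  [22] 19/12 → 1 ('e')
  [23] 12/9 → 1 ('e')
  [24] 9/4 → 2 ('ee')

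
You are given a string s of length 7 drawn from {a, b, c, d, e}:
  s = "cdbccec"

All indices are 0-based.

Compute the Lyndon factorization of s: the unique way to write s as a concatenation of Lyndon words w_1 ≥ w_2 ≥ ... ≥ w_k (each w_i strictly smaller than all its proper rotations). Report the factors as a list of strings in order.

emit factor 1: 'cd' (i=0, period=2)
emit factor 2: 'bccec' (i=2, period=5)

["cd", "bccec"]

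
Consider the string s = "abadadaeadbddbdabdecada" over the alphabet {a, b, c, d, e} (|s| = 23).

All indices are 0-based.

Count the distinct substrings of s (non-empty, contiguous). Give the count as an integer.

245

sorted suffixes:
  #0 SA[0]=22  'a'
  #1 SA[1]=0  'abadadaeadbddbdabdecada'
  #2 SA[2]=15  'abdecada'
  #3 SA[3]=20  'ada'
  #4 SA[4]=2  'adadaeadbddbdabdecada'
  #5 SA[5]=4  'adaeadbddbdabdecada'
  #6 SA[6]=8  'adbddbdabdecada'
  #7 SA[7]=6  'aeadbddbdabdecada'
  #8 SA[8]=1  'badadaeadbddbdabdecada'
  #9 SA[9]=13  'bdabdecada'
  #10 SA[10]=10  'bddbdabdecada'
  #11 SA[11]=16  'bdecada'
  #12 SA[12]=19  'cada'
  #13 SA[13]=21  'da'
  #14 SA[14]=14  'dabdecada'
  #15 SA[15]=3  'dadaeadbddbdabdecada'
  #16 SA[16]=5  'daeadbddbdabdecada'
  #17 SA[17]=12  'dbdabdecada'
  #18 SA[18]=9  'dbddbdabdecada'
  #19 SA[19]=11  'ddbdabdecada'
  #20 SA[20]=17  'decada'
  #21 SA[21]=7  'eadbddbdabdecada'
  #22 SA[22]=18  'ecada'

SA = [22, 0, 15, 20, 2, 4, 8, 6, 1, 13, 10, 16, 19, 21, 14, 3, 5, 12, 9, 11, 17, 7, 18]
rank  pair      lcp
   1  s[22:],s[0:]  1  'a'
   2  s[0:],s[15:]  2  'ab'
   3  s[15:],s[20:]  1  'a'
   4  s[20:],s[2:]  3  'ada'
   5  s[2:],s[4:]  3  'ada'
   6  s[4:],s[8:]  2  'ad'
   7  s[8:],s[6:]  1  'a'
   8  s[6:],s[1:]  0  ''
   9  s[1:],s[13:]  1  'b'
  10  s[13:],s[10:]  2  'bd'
  11  s[10:],s[16:]  2  'bd'
  12  s[16:],s[19:]  0  ''
  13  s[19:],s[21:]  0  ''
  14  s[21:],s[14:]  2  'da'
  15  s[14:],s[3:]  2  'da'
  16  s[3:],s[5:]  2  'da'
  17  s[5:],s[12:]  1  'd'
  18  s[12:],s[9:]  3  'dbd'
  19  s[9:],s[11:]  1  'd'
  20  s[11:],s[17:]  1  'd'
  21  s[17:],s[7:]  0  ''
  22  s[7:],s[18:]  1  'e'

n(n+1)/2 = 23·24/2 = 276
Σ LCP = 0 + 1 + 2 + 1 + 3 + 3 + 2 + 1 + 0 + 1 + 2 + 2 + 0 + 0 + 2 + 2 + 2 + 1 + 3 + 1 + 1 + 0 + 1 = 31
distinct = 276 − 31 = 245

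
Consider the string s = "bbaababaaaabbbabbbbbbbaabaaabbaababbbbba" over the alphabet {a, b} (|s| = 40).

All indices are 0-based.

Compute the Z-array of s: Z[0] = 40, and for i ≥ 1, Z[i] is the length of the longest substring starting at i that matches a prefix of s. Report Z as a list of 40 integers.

Z[0]=40
i=1: fresh scan; Z[1]=1 scan→box=[1,2)
i=2: fresh scan; Z[2]=0
i=3: fresh scan; Z[3]=0
i=4: fresh scan; Z[4]=1 scan→box=[4,5)
i=5: fresh scan; Z[5]=0
i=6: fresh scan; Z[6]=1 scan→box=[6,7)
i=7: fresh scan; Z[7]=0
i=8: fresh scan; Z[8]=0
i=9: fresh scan; Z[9]=0
i=10: fresh scan; Z[10]=0
i=11: fresh scan; Z[11]=2 scan→box=[11,13)
i=12: min(r-i=1, Z[1]=1)=1; Z[12]=3 scan→box=[12,15)
i=13: min(r-i=2, Z[1]=1)=1; Z[13]=1
i=14: min(r-i=1, Z[2]=0)=0; Z[14]=0
i=15: fresh scan; Z[15]=2 scan→box=[15,17)
i=16: min(r-i=1, Z[1]=1)=1; Z[16]=2 scan→box=[16,18)
i=17: min(r-i=1, Z[1]=1)=1; Z[17]=2 scan→box=[17,19)
i=18: min(r-i=1, Z[1]=1)=1; Z[18]=2 scan→box=[18,20)
i=19: min(r-i=1, Z[1]=1)=1; Z[19]=2 scan→box=[19,21)
i=20: min(r-i=1, Z[1]=1)=1; Z[20]=6 scan→box=[20,26)
i=21: min(r-i=5, Z[1]=1)=1; Z[21]=1
i=22: min(r-i=4, Z[2]=0)=0; Z[22]=0
i=23: min(r-i=3, Z[3]=0)=0; Z[23]=0
i=24: min(r-i=2, Z[4]=1)=1; Z[24]=1
i=25: min(r-i=1, Z[5]=0)=0; Z[25]=0
i=26: fresh scan; Z[26]=0
i=27: fresh scan; Z[27]=0
i=28: fresh scan; Z[28]=7 scan→box=[28,35)
i=29: min(r-i=6, Z[1]=1)=1; Z[29]=1
i=30: min(r-i=5, Z[2]=0)=0; Z[30]=0
i=31: min(r-i=4, Z[3]=0)=0; Z[31]=0
i=32: min(r-i=3, Z[4]=1)=1; Z[32]=1
i=33: min(r-i=2, Z[5]=0)=0; Z[33]=0
i=34: min(r-i=1, Z[6]=1)=1; Z[34]=2 scan→box=[34,36)
i=35: min(r-i=1, Z[1]=1)=1; Z[35]=2 scan→box=[35,37)
i=36: min(r-i=1, Z[1]=1)=1; Z[36]=2 scan→box=[36,38)
i=37: min(r-i=1, Z[1]=1)=1; Z[37]=3 scan→box=[37,40)
i=38: min(r-i=2, Z[1]=1)=1; Z[38]=1
i=39: min(r-i=1, Z[2]=0)=0; Z[39]=0

[40, 1, 0, 0, 1, 0, 1, 0, 0, 0, 0, 2, 3, 1, 0, 2, 2, 2, 2, 2, 6, 1, 0, 0, 1, 0, 0, 0, 7, 1, 0, 0, 1, 0, 2, 2, 2, 3, 1, 0]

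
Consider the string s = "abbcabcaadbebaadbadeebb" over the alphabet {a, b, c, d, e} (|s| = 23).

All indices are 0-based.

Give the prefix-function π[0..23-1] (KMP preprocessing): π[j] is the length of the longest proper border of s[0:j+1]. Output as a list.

π[0] = 0
j=1 s[j]='b': π[1]=0 (border '')
j=2 s[j]='b': π[2]=0 (border '')
j=3 s[j]='c': π[3]=0 (border '')
j=4 s[j]='a': π[4]=1 (border 'a')
j=5 s[j]='b': π[5]=2 (border 'ab')
j=6 s[j]='c': k: 2→0; π[6]=0 (border '')
j=7 s[j]='a': π[7]=1 (border 'a')
j=8 s[j]='a': k: 1→0; π[8]=1 (border 'a')
j=9 s[j]='d': k: 1→0; π[9]=0 (border '')
j=10 s[j]='b': π[10]=0 (border '')
j=11 s[j]='e': π[11]=0 (border '')
j=12 s[j]='b': π[12]=0 (border '')
j=13 s[j]='a': π[13]=1 (border 'a')
j=14 s[j]='a': k: 1→0; π[14]=1 (border 'a')
j=15 s[j]='d': k: 1→0; π[15]=0 (border '')
j=16 s[j]='b': π[16]=0 (border '')
j=17 s[j]='a': π[17]=1 (border 'a')
j=18 s[j]='d': k: 1→0; π[18]=0 (border '')
j=19 s[j]='e': π[19]=0 (border '')
j=20 s[j]='e': π[20]=0 (border '')
j=21 s[j]='b': π[21]=0 (border '')
j=22 s[j]='b': π[22]=0 (border '')

[0, 0, 0, 0, 1, 2, 0, 1, 1, 0, 0, 0, 0, 1, 1, 0, 0, 1, 0, 0, 0, 0, 0]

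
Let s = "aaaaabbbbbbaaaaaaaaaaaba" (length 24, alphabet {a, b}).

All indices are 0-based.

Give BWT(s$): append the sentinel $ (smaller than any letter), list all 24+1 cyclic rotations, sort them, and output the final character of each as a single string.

rank  rotation                   last
    0  $aaaaabbbbbbaaaaaaaaaaaba  a
    1  a$aaaaabbbbbbaaaaaaaaaaab  b
    2  aaaaaaaaaaaba$aaaaabbbbbb  b
    3  aaaaaaaaaaba$aaaaabbbbbba  a
    4  aaaaaaaaaba$aaaaabbbbbbaa  a
    5  aaaaaaaaba$aaaaabbbbbbaaa  a
    6  aaaaaaaba$aaaaabbbbbbaaaa  a
    7  aaaaaaba$aaaaabbbbbbaaaaa  a
    8  aaaaaba$aaaaabbbbbbaaaaaa  a
    9  aaaaabbbbbbaaaaaaaaaaaba$  $
   10  aaaaba$aaaaabbbbbbaaaaaaa  a
   11  aaaabbbbbbaaaaaaaaaaaba$a  a
   12  aaaba$aaaaabbbbbbaaaaaaaa  a
   13  aaabbbbbbaaaaaaaaaaaba$aa  a
   14  aaba$aaaaabbbbbbaaaaaaaaa  a
   15  aabbbbbbaaaaaaaaaaaba$aaa  a
   16  aba$aaaaabbbbbbaaaaaaaaaa  a
   17  abbbbbbaaaaaaaaaaaba$aaaa  a
   18  ba$aaaaabbbbbbaaaaaaaaaaa  a
   19  baaaaaaaaaaaba$aaaaabbbbb  b
   20  bbaaaaaaaaaaaba$aaaaabbbb  b
   21  bbbaaaaaaaaaaaba$aaaaabbb  b
   22  bbbbaaaaaaaaaaaba$aaaaabb  b
   23  bbbbbaaaaaaaaaaaba$aaaaab  b
   24  bbbbbbaaaaaaaaaaaba$aaaaa  a

abbaaaaaa$aaaaaaaaabbbbba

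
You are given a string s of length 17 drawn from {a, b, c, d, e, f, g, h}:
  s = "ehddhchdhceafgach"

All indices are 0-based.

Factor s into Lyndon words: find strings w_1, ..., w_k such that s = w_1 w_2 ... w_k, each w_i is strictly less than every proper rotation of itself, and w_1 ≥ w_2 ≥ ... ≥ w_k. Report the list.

emit factor 1: 'eh' (i=0, period=2)
emit factor 2: 'ddh' (i=2, period=3)
emit factor 3: 'chdh' (i=5, period=4)
emit factor 4: 'ce' (i=9, period=2)
emit factor 5: 'afg' (i=11, period=3)
emit factor 6: 'ach' (i=14, period=3)

["eh", "ddh", "chdh", "ce", "afg", "ach"]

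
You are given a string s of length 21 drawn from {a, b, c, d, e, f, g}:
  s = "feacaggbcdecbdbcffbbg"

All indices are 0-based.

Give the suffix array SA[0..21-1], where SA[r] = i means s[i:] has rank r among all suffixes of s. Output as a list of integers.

[2, 4, 18, 7, 14, 12, 19, 3, 11, 8, 15, 13, 9, 1, 10, 17, 0, 16, 20, 6, 5]

rank→(start, suffix):
  0 → (2, 'acaggbcdecbdbcffbbg')
  1 → (4, 'aggbcdecbdbcffbbg')
  2 → (18, 'bbg')
  3 → (7, 'bcdecbdbcffbbg')
  4 → (14, 'bcffbbg')
  5 → (12, 'bdbcffbbg')
  6 → (19, 'bg')
  7 → (3, 'caggbcdecbdbcffbbg')
  8 → (11, 'cbdbcffbbg')
  9 → (8, 'cdecbdbcffbbg')
  10 → (15, 'cffbbg')
  11 → (13, 'dbcffbbg')
  12 → (9, 'decbdbcffbbg')
  13 → (1, 'eacaggbcdecbdbcffbbg')
  14 → (10, 'ecbdbcffbbg')
  15 → (17, 'fbbg')
  16 → (0, 'feacaggbcdecbdbcffbbg')
  17 → (16, 'ffbbg')
  18 → (20, 'g')
  19 → (6, 'gbcdecbdbcffbbg')
  20 → (5, 'ggbcdecbdbcffbbg')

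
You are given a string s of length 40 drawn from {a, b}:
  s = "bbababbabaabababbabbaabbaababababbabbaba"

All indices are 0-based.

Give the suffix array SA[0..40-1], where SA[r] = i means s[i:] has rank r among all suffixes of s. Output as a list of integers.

[39, 24, 9, 20, 37, 7, 25, 10, 27, 2, 12, 29, 21, 17, 34, 4, 14, 31, 38, 23, 8, 19, 36, 6, 26, 1, 11, 28, 16, 33, 3, 13, 30, 22, 18, 35, 5, 0, 15, 32]

rank→(start, suffix):
  0 → (39, 'a')
  1 → (24, 'aababababbabbaba')
  2 → (9, 'aabababbabbaabbaababababbabbaba')
  3 → (20, 'aabbaababababbabbaba')
  4 → (37, 'aba')
  5 → (7, 'abaabababbabbaabbaababababbabbaba')
  6 → (25, 'ababababbabbaba')
  7 → (10, 'abababbabbaabbaababababbabbaba')
  8 → (27, 'abababbabbaba')
  9 → (2, 'ababbabaabababbabbaabbaababababbabbaba')
  10 → (12, 'ababbabbaabbaababababbabbaba')
  11 → (29, 'ababbabbaba')
  12 → (21, 'abbaababababbabbaba')
  13 → (17, 'abbaabbaababababbabbaba')
  14 → (34, 'abbaba')
  15 → (4, 'abbabaabababbabbaabbaababababbabbaba')
  16 → (14, 'abbabbaabbaababababbabbaba')
  17 → (31, 'abbabbaba')
  18 → (38, 'ba')
  19 → (23, 'baababababbabbaba')
  20 → (8, 'baabababbabbaabbaababababbabbaba')
  21 → (19, 'baabbaababababbabbaba')
  22 → (36, 'baba')
  23 → (6, 'babaabababbabbaabbaababababbabbaba')
  24 → (26, 'babababbabbaba')
  25 → (1, 'bababbabaabababbabbaabbaababababbabbaba')
  26 → (11, 'bababbabbaabbaababababbabbaba')
  27 → (28, 'bababbabbaba')
  28 → (16, 'babbaabbaababababbabbaba')
  29 → (33, 'babbaba')
  30 → (3, 'babbabaabababbabbaabbaababababbabbaba')
  31 → (13, 'babbabbaabbaababababbabbaba')
  32 → (30, 'babbabbaba')
  33 → (22, 'bbaababababbabbaba')
  34 → (18, 'bbaabbaababababbabbaba')
  35 → (35, 'bbaba')
  36 → (5, 'bbabaabababbabbaabbaababababbabbaba')
  37 → (0, 'bbababbabaabababbabbaabbaababababbabbaba')
  38 → (15, 'bbabbaabbaababababbabbaba')
  39 → (32, 'bbabbaba')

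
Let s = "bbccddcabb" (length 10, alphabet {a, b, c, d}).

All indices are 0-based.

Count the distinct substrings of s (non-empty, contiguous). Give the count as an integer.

rank→(start, suffix):
  0 → (7, 'abb')
  1 → (9, 'b')
  2 → (8, 'bb')
  3 → (0, 'bbccddcabb')
  4 → (1, 'bccddcabb')
  5 → (6, 'cabb')
  6 → (2, 'ccddcabb')
  7 → (3, 'cddcabb')
  8 → (5, 'dcabb')
  9 → (4, 'ddcabb')

SA = [7, 9, 8, 0, 1, 6, 2, 3, 5, 4]
[i] adj suffixes → lcp
  [1] 7/9 → 0 ('')
  [2] 9/8 → 1 ('b')
  [3] 8/0 → 2 ('bb')
  [4] 0/1 → 1 ('b')
  [5] 1/6 → 0 ('')
  [6] 6/2 → 1 ('c')
  [7] 2/3 → 1 ('c')
  [8] 3/5 → 0 ('')
  [9] 5/4 → 1 ('d')

n(n+1)/2 = 10·11/2 = 55
Σ LCP = 0 + 0 + 1 + 2 + 1 + 0 + 1 + 1 + 0 + 1 = 7
distinct = 55 − 7 = 48

48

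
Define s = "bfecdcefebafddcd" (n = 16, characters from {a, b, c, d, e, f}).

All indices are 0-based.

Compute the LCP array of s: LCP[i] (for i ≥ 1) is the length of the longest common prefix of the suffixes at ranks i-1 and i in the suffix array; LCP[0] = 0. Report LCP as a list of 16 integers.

[0, 0, 1, 0, 2, 1, 0, 1, 2, 1, 0, 1, 1, 0, 1, 2]

sorted suffixes:
  #0 SA[0]=10  'afddcd'
  #1 SA[1]=9  'bafddcd'
  #2 SA[2]=0  'bfecdcefebafddcd'
  #3 SA[3]=14  'cd'
  #4 SA[4]=3  'cdcefebafddcd'
  #5 SA[5]=5  'cefebafddcd'
  #6 SA[6]=15  'd'
  #7 SA[7]=13  'dcd'
  #8 SA[8]=4  'dcefebafddcd'
  #9 SA[9]=12  'ddcd'
  #10 SA[10]=8  'ebafddcd'
  #11 SA[11]=2  'ecdcefebafddcd'
  #12 SA[12]=6  'efebafddcd'
  #13 SA[13]=11  'fddcd'
  #14 SA[14]=7  'febafddcd'
  #15 SA[15]=1  'fecdcefebafddcd'

SA = [10, 9, 0, 14, 3, 5, 15, 13, 4, 12, 8, 2, 6, 11, 7, 1]
rank  pair      lcp
   1  s[10:],s[9:]  0  ''
   2  s[9:],s[0:]  1  'b'
   3  s[0:],s[14:]  0  ''
   4  s[14:],s[3:]  2  'cd'
   5  s[3:],s[5:]  1  'c'
   6  s[5:],s[15:]  0  ''
   7  s[15:],s[13:]  1  'd'
   8  s[13:],s[4:]  2  'dc'
   9  s[4:],s[12:]  1  'd'
  10  s[12:],s[8:]  0  ''
  11  s[8:],s[2:]  1  'e'
  12  s[2:],s[6:]  1  'e'
  13  s[6:],s[11:]  0  ''
  14  s[11:],s[7:]  1  'f'
  15  s[7:],s[1:]  2  'fe'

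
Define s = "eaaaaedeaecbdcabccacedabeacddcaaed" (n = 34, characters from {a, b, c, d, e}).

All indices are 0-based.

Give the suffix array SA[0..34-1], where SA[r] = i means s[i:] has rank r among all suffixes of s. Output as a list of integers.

rank | idx | suffix
   0 |   1 | aaaaedeaecbdcabccacedabeacddcaaed
   1 |   2 | aaaedeaecbdcabccacedabeacddcaaed
   2 |  30 | aaed
   3 |   3 | aaedeaecbdcabccacedabeacddcaaed
   4 |  14 | abccacedabeacddcaaed
   5 |  22 | abeacddcaaed
   6 |  25 | acddcaaed
   7 |  18 | acedabeacddcaaed
   8 |   8 | aecbdcabccacedabeacddcaaed
   9 |  31 | aed
  10 |   4 | aedeaecbdcabccacedabeacddcaaed
  11 |  15 | bccacedabeacddcaaed
  12 |  11 | bdcabccacedabeacddcaaed
  13 |  23 | beacddcaaed
  14 |  29 | caaed
  15 |  13 | cabccacedabeacddcaaed
  16 |  17 | cacedabeacddcaaed
  17 |  10 | cbdcabccacedabeacddcaaed
  18 |  16 | ccacedabeacddcaaed
  19 |  26 | cddcaaed
  20 |  19 | cedabeacddcaaed
  21 |  33 | d
  22 |  21 | dabeacddcaaed
  23 |  28 | dcaaed
  24 |  12 | dcabccacedabeacddcaaed
  25 |  27 | ddcaaed
  26 |   6 | deaecbdcabccacedabeacddcaaed
  27 |   0 | eaaaaedeaecbdcabccacedabeacddcaaed
  28 |  24 | eacddcaaed
  29 |   7 | eaecbdcabccacedabeacddcaaed
  30 |   9 | ecbdcabccacedabeacddcaaed
  31 |  32 | ed
  32 |  20 | edabeacddcaaed
  33 |   5 | edeaecbdcabccacedabeacddcaaed

[1, 2, 30, 3, 14, 22, 25, 18, 8, 31, 4, 15, 11, 23, 29, 13, 17, 10, 16, 26, 19, 33, 21, 28, 12, 27, 6, 0, 24, 7, 9, 32, 20, 5]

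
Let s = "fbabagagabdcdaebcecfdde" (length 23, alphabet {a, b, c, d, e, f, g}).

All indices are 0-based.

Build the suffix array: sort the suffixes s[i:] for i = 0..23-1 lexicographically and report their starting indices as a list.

rank→(start, suffix):
  0 → (2, 'abagagabdcdaebcecfdde')
  1 → (8, 'abdcdaebcecfdde')
  2 → (13, 'aebcecfdde')
  3 → (6, 'agabdcdaebcecfdde')
  4 → (4, 'agagabdcdaebcecfdde')
  5 → (1, 'babagagabdcdaebcecfdde')
  6 → (3, 'bagagabdcdaebcecfdde')
  7 → (15, 'bcecfdde')
  8 → (9, 'bdcdaebcecfdde')
  9 → (11, 'cdaebcecfdde')
  10 → (16, 'cecfdde')
  11 → (18, 'cfdde')
  12 → (12, 'daebcecfdde')
  13 → (10, 'dcdaebcecfdde')
  14 → (20, 'dde')
  15 → (21, 'de')
  16 → (22, 'e')
  17 → (14, 'ebcecfdde')
  18 → (17, 'ecfdde')
  19 → (0, 'fbabagagabdcdaebcecfdde')
  20 → (19, 'fdde')
  21 → (7, 'gabdcdaebcecfdde')
  22 → (5, 'gagabdcdaebcecfdde')

[2, 8, 13, 6, 4, 1, 3, 15, 9, 11, 16, 18, 12, 10, 20, 21, 22, 14, 17, 0, 19, 7, 5]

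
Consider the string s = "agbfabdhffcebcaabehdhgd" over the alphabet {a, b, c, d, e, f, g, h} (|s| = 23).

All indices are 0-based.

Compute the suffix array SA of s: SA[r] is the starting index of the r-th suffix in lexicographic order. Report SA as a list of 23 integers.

[14, 4, 15, 0, 12, 5, 16, 2, 13, 10, 22, 6, 19, 11, 17, 3, 9, 8, 1, 21, 18, 7, 20]

sorted suffixes:
  #0 SA[0]=14  'aabehdhgd'
  #1 SA[1]=4  'abdhffcebcaabehdhgd'
  #2 SA[2]=15  'abehdhgd'
  #3 SA[3]=0  'agbfabdhffcebcaabehdhgd'
  #4 SA[4]=12  'bcaabehdhgd'
  #5 SA[5]=5  'bdhffcebcaabehdhgd'
  #6 SA[6]=16  'behdhgd'
  #7 SA[7]=2  'bfabdhffcebcaabehdhgd'
  #8 SA[8]=13  'caabehdhgd'
  #9 SA[9]=10  'cebcaabehdhgd'
  #10 SA[10]=22  'd'
  #11 SA[11]=6  'dhffcebcaabehdhgd'
  #12 SA[12]=19  'dhgd'
  #13 SA[13]=11  'ebcaabehdhgd'
  #14 SA[14]=17  'ehdhgd'
  #15 SA[15]=3  'fabdhffcebcaabehdhgd'
  #16 SA[16]=9  'fcebcaabehdhgd'
  #17 SA[17]=8  'ffcebcaabehdhgd'
  #18 SA[18]=1  'gbfabdhffcebcaabehdhgd'
  #19 SA[19]=21  'gd'
  #20 SA[20]=18  'hdhgd'
  #21 SA[21]=7  'hffcebcaabehdhgd'
  #22 SA[22]=20  'hgd'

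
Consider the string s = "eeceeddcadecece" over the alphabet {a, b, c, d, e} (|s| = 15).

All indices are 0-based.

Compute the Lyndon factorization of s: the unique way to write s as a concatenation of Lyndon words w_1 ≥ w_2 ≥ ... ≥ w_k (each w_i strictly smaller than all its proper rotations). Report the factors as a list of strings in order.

emit factor 1: 'e' (i=0, period=1)
emit factor 2: 'e' (i=1, period=1)
emit factor 3: 'ceedd' (i=2, period=5)
emit factor 4: 'c' (i=7, period=1)
emit factor 5: 'adecece' (i=8, period=7)

["e", "e", "ceedd", "c", "adecece"]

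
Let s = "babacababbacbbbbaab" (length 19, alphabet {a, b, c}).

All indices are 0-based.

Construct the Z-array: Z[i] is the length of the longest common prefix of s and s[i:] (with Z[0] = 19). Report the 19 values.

[19, 0, 2, 0, 0, 0, 3, 0, 1, 2, 0, 0, 1, 1, 1, 2, 0, 0, 1]

Z[0]=19
i=1: outside box; Z[1]=0
i=2: outside box; Z[2]=2 extend→box=[2,4)
i=3: min(r-i=1, Z[1]=0)=0; Z[3]=0
i=4: outside box; Z[4]=0
i=5: outside box; Z[5]=0
i=6: outside box; Z[6]=3 extend→box=[6,9)
i=7: min(r-i=2, Z[1]=0)=0; Z[7]=0
i=8: min(r-i=1, Z[2]=2)=1; Z[8]=1
i=9: outside box; Z[9]=2 extend→box=[9,11)
i=10: min(r-i=1, Z[1]=0)=0; Z[10]=0
i=11: outside box; Z[11]=0
i=12: outside box; Z[12]=1 extend→box=[12,13)
i=13: outside box; Z[13]=1 extend→box=[13,14)
i=14: outside box; Z[14]=1 extend→box=[14,15)
i=15: outside box; Z[15]=2 extend→box=[15,17)
i=16: min(r-i=1, Z[1]=0)=0; Z[16]=0
i=17: outside box; Z[17]=0
i=18: outside box; Z[18]=1 extend→box=[18,19)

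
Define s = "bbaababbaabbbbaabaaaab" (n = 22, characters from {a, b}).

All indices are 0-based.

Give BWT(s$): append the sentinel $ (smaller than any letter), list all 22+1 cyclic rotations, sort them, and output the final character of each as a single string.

rank  rotation                 last
    0  $bbaababbaabbbbaabaaaab  b
    1  aaaab$bbaababbaabbbbaab  b
    2  aaab$bbaababbaabbbbaaba  a
    3  aab$bbaababbaabbbbaabaa  a
    4  aabaaaab$bbaababbaabbbb  b
    5  aababbaabbbbaabaaaab$bb  b
    6  aabbbbaabaaaab$bbaababb  b
    7  ab$bbaababbaabbbbaabaaa  a
    8  abaaaab$bbaababbaabbbba  a
    9  ababbaabbbbaabaaaab$bba  a
   10  abbaabbbbaabaaaab$bbaab  b
   11  abbbbaabaaaab$bbaababba  a
   12  b$bbaababbaabbbbaabaaaa  a
   13  baaaab$bbaababbaabbbbaa  a
   14  baabaaaab$bbaababbaabbb  b
   15  baababbaabbbbaabaaaab$b  b
   16  baabbbbaabaaaab$bbaabab  b
   17  babbaabbbbaabaaaab$bbaa  a
   18  bbaabaaaab$bbaababbaabb  b
   19  bbaababbaabbbbaabaaaab$  $
   20  bbaabbbbaabaaaab$bbaaba  a
   21  bbbaabaaaab$bbaababbaab  b
   22  bbbbaabaaaab$bbaababbaa  a

bbaabbbaaabaaabbbab$aba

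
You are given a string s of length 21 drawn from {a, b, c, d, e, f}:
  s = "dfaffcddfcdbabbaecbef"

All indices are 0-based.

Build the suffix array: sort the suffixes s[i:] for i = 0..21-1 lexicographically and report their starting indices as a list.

rank→(start, suffix):
  0 → (12, 'abbaecbef')
  1 → (15, 'aecbef')
  2 → (2, 'affcddfcdbabbaecbef')
  3 → (11, 'babbaecbef')
  4 → (14, 'baecbef')
  5 → (13, 'bbaecbef')
  6 → (18, 'bef')
  7 → (17, 'cbef')
  8 → (9, 'cdbabbaecbef')
  9 → (5, 'cddfcdbabbaecbef')
  10 → (10, 'dbabbaecbef')
  11 → (6, 'ddfcdbabbaecbef')
  12 → (0, 'dfaffcddfcdbabbaecbef')
  13 → (7, 'dfcdbabbaecbef')
  14 → (16, 'ecbef')
  15 → (19, 'ef')
  16 → (20, 'f')
  17 → (1, 'faffcddfcdbabbaecbef')
  18 → (8, 'fcdbabbaecbef')
  19 → (4, 'fcddfcdbabbaecbef')
  20 → (3, 'ffcddfcdbabbaecbef')

[12, 15, 2, 11, 14, 13, 18, 17, 9, 5, 10, 6, 0, 7, 16, 19, 20, 1, 8, 4, 3]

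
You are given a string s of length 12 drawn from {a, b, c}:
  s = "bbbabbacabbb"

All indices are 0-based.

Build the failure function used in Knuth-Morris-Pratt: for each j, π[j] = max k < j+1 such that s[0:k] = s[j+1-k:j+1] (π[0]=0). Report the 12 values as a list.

π[0] = 0
j=1 s[j]='b': π[1]=1 (border 'b')
j=2 s[j]='b': π[2]=2 (border 'bb')
j=3 s[j]='a': k: 2→1→0; π[3]=0 (border '')
j=4 s[j]='b': π[4]=1 (border 'b')
j=5 s[j]='b': π[5]=2 (border 'bb')
j=6 s[j]='a': k: 2→1→0; π[6]=0 (border '')
j=7 s[j]='c': π[7]=0 (border '')
j=8 s[j]='a': π[8]=0 (border '')
j=9 s[j]='b': π[9]=1 (border 'b')
j=10 s[j]='b': π[10]=2 (border 'bb')
j=11 s[j]='b': π[11]=3 (border 'bbb')

[0, 1, 2, 0, 1, 2, 0, 0, 0, 1, 2, 3]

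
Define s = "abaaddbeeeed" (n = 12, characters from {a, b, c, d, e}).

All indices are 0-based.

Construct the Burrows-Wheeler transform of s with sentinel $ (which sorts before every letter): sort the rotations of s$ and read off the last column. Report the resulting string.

db$aadedaeeeb

rank  rotation       last
    0  $abaaddbeeeed  d
    1  aaddbeeeed$ab  b
    2  abaaddbeeeed$  $
    3  addbeeeed$aba  a
    4  baaddbeeeed$a  a
    5  beeeed$abaadd  d
    6  d$abaaddbeeee  e
    7  dbeeeed$abaad  d
    8  ddbeeeed$abaa  a
    9  ed$abaaddbeee  e
   10  eed$abaaddbee  e
   11  eeed$abaaddbe  e
   12  eeeed$abaaddb  b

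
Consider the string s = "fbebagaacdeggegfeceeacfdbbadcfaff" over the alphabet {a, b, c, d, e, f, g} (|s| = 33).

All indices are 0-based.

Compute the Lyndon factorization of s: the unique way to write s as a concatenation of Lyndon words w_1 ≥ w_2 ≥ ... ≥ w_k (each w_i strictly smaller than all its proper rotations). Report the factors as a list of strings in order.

emit factor 1: 'f' (i=0, period=1)
emit factor 2: 'be' (i=1, period=2)
emit factor 3: 'b' (i=3, period=1)
emit factor 4: 'ag' (i=4, period=2)
emit factor 5: 'aacdeggegfeceeacfdbbadcfaff' (i=6, period=27)

["f", "be", "b", "ag", "aacdeggegfeceeacfdbbadcfaff"]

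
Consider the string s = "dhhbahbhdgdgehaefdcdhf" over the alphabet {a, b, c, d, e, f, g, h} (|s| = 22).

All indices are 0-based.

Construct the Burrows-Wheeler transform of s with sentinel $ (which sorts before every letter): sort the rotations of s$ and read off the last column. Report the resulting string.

fhbhhdfhgc$agheddehabdd

rank  rotation                 last
    0  $dhhbahbhdgdgehaefdcdhf  f
    1  aefdcdhf$dhhbahbhdgdgeh  h
    2  ahbhdgdgehaefdcdhf$dhhb  b
    3  bahbhdgdgehaefdcdhf$dhh  h
    4  bhdgdgehaefdcdhf$dhhbah  h
    5  cdhf$dhhbahbhdgdgehaefd  d
    6  dcdhf$dhhbahbhdgdgehaef  f
    7  dgdgehaefdcdhf$dhhbahbh  h
    8  dgehaefdcdhf$dhhbahbhdg  g
    9  dhf$dhhbahbhdgdgehaefdc  c
   10  dhhbahbhdgdgehaefdcdhf$  $
   11  efdcdhf$dhhbahbhdgdgeha  a
   12  ehaefdcdhf$dhhbahbhdgdg  g
   13  f$dhhbahbhdgdgehaefdcdh  h
   14  fdcdhf$dhhbahbhdgdgehae  e
   15  gdgehaefdcdhf$dhhbahbhd  d
   16  gehaefdcdhf$dhhbahbhdgd  d
   17  haefdcdhf$dhhbahbhdgdge  e
   18  hbahbhdgdgehaefdcdhf$dh  h
   19  hbhdgdgehaefdcdhf$dhhba  a
   20  hdgdgehaefdcdhf$dhhbahb  b
   21  hf$dhhbahbhdgdgehaefdcd  d
   22  hhbahbhdgdgehaefdcdhf$d  d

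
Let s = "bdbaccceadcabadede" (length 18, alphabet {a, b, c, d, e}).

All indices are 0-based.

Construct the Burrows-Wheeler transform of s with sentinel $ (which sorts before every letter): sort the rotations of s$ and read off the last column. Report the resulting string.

rank  rotation             last
    0  $bdbaccceadcabadede  e
    1  abadede$bdbaccceadc  c
    2  accceadcabadede$bdb  b
    3  adcabadede$bdbaccce  e
    4  adede$bdbaccceadcab  b
    5  baccceadcabadede$bd  d
    6  badede$bdbaccceadca  a
    7  bdbaccceadcabadede$  $
    8  cabadede$bdbacccead  d
    9  ccceadcabadede$bdba  a
   10  cceadcabadede$bdbac  c
   11  ceadcabadede$bdbacc  c
   12  dbaccceadcabadede$b  b
   13  dcabadede$bdbacccea  a
   14  de$bdbaccceadcabade  e
   15  dede$bdbaccceadcaba  a
   16  e$bdbaccceadcabaded  d
   17  eadcabadede$bdbaccc  c
   18  ede$bdbaccceadcabad  d

ecbebda$daccbaeadcd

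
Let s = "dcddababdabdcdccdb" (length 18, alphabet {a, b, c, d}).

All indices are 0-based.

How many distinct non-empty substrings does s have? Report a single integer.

rank | idx | suffix
   0 |   4 | ababdabdcdccdb
   1 |   6 | abdabdcdccdb
   2 |   9 | abdcdccdb
   3 |  17 | b
   4 |   5 | babdabdcdccdb
   5 |   7 | bdabdcdccdb
   6 |  10 | bdcdccdb
   7 |  14 | ccdb
   8 |  15 | cdb
   9 |  12 | cdccdb
  10 |   1 | cddababdabdcdccdb
  11 |   3 | dababdabdcdccdb
  12 |   8 | dabdcdccdb
  13 |  16 | db
  14 |  13 | dccdb
  15 |  11 | dcdccdb
  16 |   0 | dcddababdabdcdccdb
  17 |   2 | ddababdabdcdccdb

SA = [4, 6, 9, 17, 5, 7, 10, 14, 15, 12, 1, 3, 8, 16, 13, 11, 0, 2]
rank  pair      lcp
   1  s[4:],s[6:]  2  'ab'
   2  s[6:],s[9:]  3  'abd'
   3  s[9:],s[17:]  0  ''
   4  s[17:],s[5:]  1  'b'
   5  s[5:],s[7:]  1  'b'
   6  s[7:],s[10:]  2  'bd'
   7  s[10:],s[14:]  0  ''
   8  s[14:],s[15:]  1  'c'
   9  s[15:],s[12:]  2  'cd'
  10  s[12:],s[1:]  2  'cd'
  11  s[1:],s[3:]  0  ''
  12  s[3:],s[8:]  3  'dab'
  13  s[8:],s[16:]  1  'd'
  14  s[16:],s[13:]  1  'd'
  15  s[13:],s[11:]  2  'dc'
  16  s[11:],s[0:]  3  'dcd'
  17  s[0:],s[2:]  1  'd'

n(n+1)/2 = 18·19/2 = 171
Σ LCP = 0 + 2 + 3 + 0 + 1 + 1 + 2 + 0 + 1 + 2 + 2 + 0 + 3 + 1 + 1 + 2 + 3 + 1 = 25
distinct = 171 − 25 = 146

146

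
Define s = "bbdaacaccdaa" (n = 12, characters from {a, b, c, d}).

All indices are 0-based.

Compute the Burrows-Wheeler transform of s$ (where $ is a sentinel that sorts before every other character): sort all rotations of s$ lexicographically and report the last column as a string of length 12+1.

rank  rotation       last
    0  $bbdaacaccdaa  a
    1  a$bbdaacaccda  a
    2  aa$bbdaacaccd  d
    3  aacaccdaa$bbd  d
    4  acaccdaa$bbda  a
    5  accdaa$bbdaac  c
    6  bbdaacaccdaa$  $
    7  bdaacaccdaa$b  b
    8  caccdaa$bbdaa  a
    9  ccdaa$bbdaaca  a
   10  cdaa$bbdaacac  c
   11  daa$bbdaacacc  c
   12  daacaccdaa$bb  b

aaddac$baaccb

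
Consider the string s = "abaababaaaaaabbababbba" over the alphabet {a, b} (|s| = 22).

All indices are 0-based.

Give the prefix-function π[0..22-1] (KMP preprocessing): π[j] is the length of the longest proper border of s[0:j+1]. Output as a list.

[0, 0, 1, 1, 2, 3, 2, 3, 4, 1, 1, 1, 1, 2, 0, 1, 2, 3, 2, 0, 0, 1]

π[0] = 0
j=1 s[j]='b': π[1]=0 (border '')
j=2 s[j]='a': π[2]=1 (border 'a')
j=3 s[j]='a': k: 1→0; π[3]=1 (border 'a')
j=4 s[j]='b': π[4]=2 (border 'ab')
j=5 s[j]='a': π[5]=3 (border 'aba')
j=6 s[j]='b': k: 3→1; π[6]=2 (border 'ab')
j=7 s[j]='a': π[7]=3 (border 'aba')
j=8 s[j]='a': π[8]=4 (border 'abaa')
j=9 s[j]='a': k: 4→1→0; π[9]=1 (border 'a')
j=10 s[j]='a': k: 1→0; π[10]=1 (border 'a')
j=11 s[j]='a': k: 1→0; π[11]=1 (border 'a')
j=12 s[j]='a': k: 1→0; π[12]=1 (border 'a')
j=13 s[j]='b': π[13]=2 (border 'ab')
j=14 s[j]='b': k: 2→0; π[14]=0 (border '')
j=15 s[j]='a': π[15]=1 (border 'a')
j=16 s[j]='b': π[16]=2 (border 'ab')
j=17 s[j]='a': π[17]=3 (border 'aba')
j=18 s[j]='b': k: 3→1; π[18]=2 (border 'ab')
j=19 s[j]='b': k: 2→0; π[19]=0 (border '')
j=20 s[j]='b': π[20]=0 (border '')
j=21 s[j]='a': π[21]=1 (border 'a')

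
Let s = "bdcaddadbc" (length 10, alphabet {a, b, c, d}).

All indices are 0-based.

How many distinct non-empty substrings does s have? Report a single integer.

rank→(start, suffix):
  0 → (6, 'adbc')
  1 → (3, 'addadbc')
  2 → (8, 'bc')
  3 → (0, 'bdcaddadbc')
  4 → (9, 'c')
  5 → (2, 'caddadbc')
  6 → (5, 'dadbc')
  7 → (7, 'dbc')
  8 → (1, 'dcaddadbc')
  9 → (4, 'ddadbc')

SA = [6, 3, 8, 0, 9, 2, 5, 7, 1, 4]
i: (SA[i-1],SA[i]) lcp shared
  1: (6,3) 2 'ad'
  2: (3,8) 0 ''
  3: (8,0) 1 'b'
  4: (0,9) 0 ''
  5: (9,2) 1 'c'
  6: (2,5) 0 ''
  7: (5,7) 1 'd'
  8: (7,1) 1 'd'
  9: (1,4) 1 'd'

n(n+1)/2 = 10·11/2 = 55
Σ LCP = 0 + 2 + 0 + 1 + 0 + 1 + 0 + 1 + 1 + 1 = 7
distinct = 55 − 7 = 48

48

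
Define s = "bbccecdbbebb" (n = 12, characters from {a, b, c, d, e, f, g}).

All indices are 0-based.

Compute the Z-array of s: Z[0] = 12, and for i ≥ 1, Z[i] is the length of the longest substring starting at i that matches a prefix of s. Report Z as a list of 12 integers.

Z[0]=12
i=1: fresh scan; Z[1]=1 grow→box=[1,2)
i=2: fresh scan; Z[2]=0
i=3: fresh scan; Z[3]=0
i=4: fresh scan; Z[4]=0
i=5: fresh scan; Z[5]=0
i=6: fresh scan; Z[6]=0
i=7: fresh scan; Z[7]=2 grow→box=[7,9)
i=8: min(r-i=1, Z[1]=1)=1; Z[8]=1
i=9: fresh scan; Z[9]=0
i=10: fresh scan; Z[10]=2 grow→box=[10,12)
i=11: min(r-i=1, Z[1]=1)=1; Z[11]=1

[12, 1, 0, 0, 0, 0, 0, 2, 1, 0, 2, 1]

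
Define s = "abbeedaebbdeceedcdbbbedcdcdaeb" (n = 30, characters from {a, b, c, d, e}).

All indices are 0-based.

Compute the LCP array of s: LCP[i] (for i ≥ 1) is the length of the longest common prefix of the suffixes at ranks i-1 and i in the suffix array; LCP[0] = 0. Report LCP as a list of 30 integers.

[0, 1, 3, 0, 1, 2, 2, 3, 1, 1, 2, 0, 2, 2, 1, 0, 4, 1, 1, 3, 3, 1, 0, 2, 1, 1, 2, 4, 1, 3]

rank | idx | suffix
   0 |   0 | abbeedaebbdeceedcdbbbedcdcdaeb
   1 |  27 | aeb
   2 |   6 | aebbdeceedcdbbbedcdcdaeb
   3 |  29 | b
   4 |  18 | bbbedcdcdaeb
   5 |   8 | bbdeceedcdbbbedcdcdaeb
   6 |  19 | bbedcdcdaeb
   7 |   1 | bbeedaebbdeceedcdbbbedcdcdaeb
   8 |   9 | bdeceedcdbbbedcdcdaeb
   9 |  20 | bedcdcdaeb
  10 |   2 | beedaebbdeceedcdbbbedcdcdaeb
  11 |  25 | cdaeb
  12 |  16 | cdbbbedcdcdaeb
  13 |  23 | cdcdaeb
  14 |  12 | ceedcdbbbedcdcdaeb
  15 |  26 | daeb
  16 |   5 | daebbdeceedcdbbbedcdcdaeb
  17 |  17 | dbbbedcdcdaeb
  18 |  24 | dcdaeb
  19 |  15 | dcdbbbedcdcdaeb
  20 |  22 | dcdcdaeb
  21 |  10 | deceedcdbbbedcdcdaeb
  22 |  28 | eb
  23 |   7 | ebbdeceedcdbbbedcdcdaeb
  24 |  11 | eceedcdbbbedcdcdaeb
  25 |   4 | edaebbdeceedcdbbbedcdcdaeb
  26 |  14 | edcdbbbedcdcdaeb
  27 |  21 | edcdcdaeb
  28 |   3 | eedaebbdeceedcdbbbedcdcdaeb
  29 |  13 | eedcdbbbedcdcdaeb

SA = [0, 27, 6, 29, 18, 8, 19, 1, 9, 20, 2, 25, 16, 23, 12, 26, 5, 17, 24, 15, 22, 10, 28, 7, 11, 4, 14, 21, 3, 13]
i: (SA[i-1],SA[i]) lcp shared
  1: (0,27) 1 'a'
  2: (27,6) 3 'aeb'
  3: (6,29) 0 ''
  4: (29,18) 1 'b'
  5: (18,8) 2 'bb'
  6: (8,19) 2 'bb'
  7: (19,1) 3 'bbe'
  8: (1,9) 1 'b'
  9: (9,20) 1 'b'
  10: (20,2) 2 'be'
  11: (2,25) 0 ''
  12: (25,16) 2 'cd'
  13: (16,23) 2 'cd'
  14: (23,12) 1 'c'
  15: (12,26) 0 ''
  16: (26,5) 4 'daeb'
  17: (5,17) 1 'd'
  18: (17,24) 1 'd'
  19: (24,15) 3 'dcd'
  20: (15,22) 3 'dcd'
  21: (22,10) 1 'd'
  22: (10,28) 0 ''
  23: (28,7) 2 'eb'
  24: (7,11) 1 'e'
  25: (11,4) 1 'e'
  26: (4,14) 2 'ed'
  27: (14,21) 4 'edcd'
  28: (21,3) 1 'e'
  29: (3,13) 3 'eed'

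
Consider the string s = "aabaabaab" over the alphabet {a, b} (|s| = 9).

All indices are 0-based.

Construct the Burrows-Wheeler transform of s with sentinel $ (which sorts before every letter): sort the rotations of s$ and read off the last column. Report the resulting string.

rank  rotation    last
    0  $aabaabaab  b
    1  aab$aabaab  b
    2  aabaab$aab  b
    3  aabaabaab$  $
    4  ab$aabaaba  a
    5  abaab$aaba  a
    6  abaabaab$a  a
    7  b$aabaabaa  a
    8  baab$aabaa  a
    9  baabaab$aa  a

bbb$aaaaaa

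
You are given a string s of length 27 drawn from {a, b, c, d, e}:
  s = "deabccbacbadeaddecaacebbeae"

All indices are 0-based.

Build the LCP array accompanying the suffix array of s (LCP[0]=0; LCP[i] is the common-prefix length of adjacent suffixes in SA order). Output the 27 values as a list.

rank | idx | suffix
   0 |  18 | aacebbeae
   1 |   2 | abccbacbadeaddecaacebbeae
   2 |   7 | acbadeaddecaacebbeae
   3 |  19 | acebbeae
   4 |  13 | addecaacebbeae
   5 |  10 | adeaddecaacebbeae
   6 |  25 | ae
   7 |   6 | bacbadeaddecaacebbeae
   8 |   9 | badeaddecaacebbeae
   9 |  22 | bbeae
  10 |   3 | bccbacbadeaddecaacebbeae
  11 |  23 | beae
  12 |  17 | caacebbeae
  13 |   5 | cbacbadeaddecaacebbeae
  14 |   8 | cbadeaddecaacebbeae
  15 |   4 | ccbacbadeaddecaacebbeae
  16 |  20 | cebbeae
  17 |  14 | ddecaacebbeae
  18 |   0 | deabccbacbadeaddecaacebbeae
  19 |  11 | deaddecaacebbeae
  20 |  15 | decaacebbeae
  21 |  26 | e
  22 |   1 | eabccbacbadeaddecaacebbeae
  23 |  12 | eaddecaacebbeae
  24 |  24 | eae
  25 |  21 | ebbeae
  26 |  16 | ecaacebbeae

SA = [18, 2, 7, 19, 13, 10, 25, 6, 9, 22, 3, 23, 17, 5, 8, 4, 20, 14, 0, 11, 15, 26, 1, 12, 24, 21, 16]
[i] adj suffixes → lcp
  [1] 18/2 → 1 ('a')
  [2] 2/7 → 1 ('a')
  [3] 7/19 → 2 ('ac')
  [4] 19/13 → 1 ('a')
  [5] 13/10 → 2 ('ad')
  [6] 10/25 → 1 ('a')
  [7] 25/6 → 0 ('')
  [8] 6/9 → 2 ('ba')
  [9] 9/22 → 1 ('b')
  [10] 22/3 → 1 ('b')
  [11] 3/23 → 1 ('b')
  [12] 23/17 → 0 ('')
  [13] 17/5 → 1 ('c')
  [14] 5/8 → 3 ('cba')
  [15] 8/4 → 1 ('c')
  [16] 4/20 → 1 ('c')
  [17] 20/14 → 0 ('')
  [18] 14/0 → 1 ('d')
  [19] 0/11 → 3 ('dea')
  [20] 11/15 → 2 ('de')
  [21] 15/26 → 0 ('')
  [22] 26/1 → 1 ('e')
  [23] 1/12 → 2 ('ea')
  [24] 12/24 → 2 ('ea')
  [25] 24/21 → 1 ('e')
  [26] 21/16 → 1 ('e')

[0, 1, 1, 2, 1, 2, 1, 0, 2, 1, 1, 1, 0, 1, 3, 1, 1, 0, 1, 3, 2, 0, 1, 2, 2, 1, 1]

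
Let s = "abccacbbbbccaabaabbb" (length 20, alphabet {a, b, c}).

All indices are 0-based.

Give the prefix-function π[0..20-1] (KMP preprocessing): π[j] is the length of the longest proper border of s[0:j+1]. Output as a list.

[0, 0, 0, 0, 1, 0, 0, 0, 0, 0, 0, 0, 1, 1, 2, 1, 1, 2, 0, 0]

π[0] = 0
j=1 s[j]='b': π[1]=0 (border '')
j=2 s[j]='c': π[2]=0 (border '')
j=3 s[j]='c': π[3]=0 (border '')
j=4 s[j]='a': π[4]=1 (border 'a')
j=5 s[j]='c': k: 1→0; π[5]=0 (border '')
j=6 s[j]='b': π[6]=0 (border '')
j=7 s[j]='b': π[7]=0 (border '')
j=8 s[j]='b': π[8]=0 (border '')
j=9 s[j]='b': π[9]=0 (border '')
j=10 s[j]='c': π[10]=0 (border '')
j=11 s[j]='c': π[11]=0 (border '')
j=12 s[j]='a': π[12]=1 (border 'a')
j=13 s[j]='a': k: 1→0; π[13]=1 (border 'a')
j=14 s[j]='b': π[14]=2 (border 'ab')
j=15 s[j]='a': k: 2→0; π[15]=1 (border 'a')
j=16 s[j]='a': k: 1→0; π[16]=1 (border 'a')
j=17 s[j]='b': π[17]=2 (border 'ab')
j=18 s[j]='b': k: 2→0; π[18]=0 (border '')
j=19 s[j]='b': π[19]=0 (border '')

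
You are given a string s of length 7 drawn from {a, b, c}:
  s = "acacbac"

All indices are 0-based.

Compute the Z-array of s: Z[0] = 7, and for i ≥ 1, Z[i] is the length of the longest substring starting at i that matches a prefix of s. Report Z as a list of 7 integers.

Z[0]=7
i=1: fresh scan; Z[1]=0
i=2: fresh scan; Z[2]=2 extend→box=[2,4)
i=3: min(r-i=1, Z[1]=0)=0; Z[3]=0
i=4: fresh scan; Z[4]=0
i=5: fresh scan; Z[5]=2 extend→box=[5,7)
i=6: min(r-i=1, Z[1]=0)=0; Z[6]=0

[7, 0, 2, 0, 0, 2, 0]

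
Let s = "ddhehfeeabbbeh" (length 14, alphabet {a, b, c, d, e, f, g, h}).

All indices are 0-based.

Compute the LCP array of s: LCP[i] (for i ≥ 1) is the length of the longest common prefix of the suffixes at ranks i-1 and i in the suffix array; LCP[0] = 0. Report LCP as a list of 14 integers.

sorted suffixes:
  #0 SA[0]=8  'abbbeh'
  #1 SA[1]=9  'bbbeh'
  #2 SA[2]=10  'bbeh'
  #3 SA[3]=11  'beh'
  #4 SA[4]=0  'ddhehfeeabbbeh'
  #5 SA[5]=1  'dhehfeeabbbeh'
  #6 SA[6]=7  'eabbbeh'
  #7 SA[7]=6  'eeabbbeh'
  #8 SA[8]=12  'eh'
  #9 SA[9]=3  'ehfeeabbbeh'
  #10 SA[10]=5  'feeabbbeh'
  #11 SA[11]=13  'h'
  #12 SA[12]=2  'hehfeeabbbeh'
  #13 SA[13]=4  'hfeeabbbeh'

SA = [8, 9, 10, 11, 0, 1, 7, 6, 12, 3, 5, 13, 2, 4]
[i] adj suffixes → lcp
  [1] 8/9 → 0 ('')
  [2] 9/10 → 2 ('bb')
  [3] 10/11 → 1 ('b')
  [4] 11/0 → 0 ('')
  [5] 0/1 → 1 ('d')
  [6] 1/7 → 0 ('')
  [7] 7/6 → 1 ('e')
  [8] 6/12 → 1 ('e')
  [9] 12/3 → 2 ('eh')
  [10] 3/5 → 0 ('')
  [11] 5/13 → 0 ('')
  [12] 13/2 → 1 ('h')
  [13] 2/4 → 1 ('h')

[0, 0, 2, 1, 0, 1, 0, 1, 1, 2, 0, 0, 1, 1]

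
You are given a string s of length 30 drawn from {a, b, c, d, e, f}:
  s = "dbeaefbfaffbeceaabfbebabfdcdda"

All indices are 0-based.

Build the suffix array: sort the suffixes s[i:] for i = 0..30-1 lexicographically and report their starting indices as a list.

rank→(start, suffix):
  0 → (29, 'a')
  1 → (15, 'aabfbebabfdcdda')
  2 → (16, 'abfbebabfdcdda')
  3 → (22, 'abfdcdda')
  4 → (3, 'aefbfaffbeceaabfbebabfdcdda')
  5 → (8, 'affbeceaabfbebabfdcdda')
  6 → (21, 'babfdcdda')
  7 → (1, 'beaefbfaffbeceaabfbebabfdcdda')
  8 → (19, 'bebabfdcdda')
  9 → (11, 'beceaabfbebabfdcdda')
  10 → (6, 'bfaffbeceaabfbebabfdcdda')
  11 → (17, 'bfbebabfdcdda')
  12 → (23, 'bfdcdda')
  13 → (26, 'cdda')
  14 → (13, 'ceaabfbebabfdcdda')
  15 → (28, 'da')
  16 → (0, 'dbeaefbfaffbeceaabfbebabfdcdda')
  17 → (25, 'dcdda')
  18 → (27, 'dda')
  19 → (14, 'eaabfbebabfdcdda')
  20 → (2, 'eaefbfaffbeceaabfbebabfdcdda')
  21 → (20, 'ebabfdcdda')
  22 → (12, 'eceaabfbebabfdcdda')
  23 → (4, 'efbfaffbeceaabfbebabfdcdda')
  24 → (7, 'faffbeceaabfbebabfdcdda')
  25 → (18, 'fbebabfdcdda')
  26 → (10, 'fbeceaabfbebabfdcdda')
  27 → (5, 'fbfaffbeceaabfbebabfdcdda')
  28 → (24, 'fdcdda')
  29 → (9, 'ffbeceaabfbebabfdcdda')

[29, 15, 16, 22, 3, 8, 21, 1, 19, 11, 6, 17, 23, 26, 13, 28, 0, 25, 27, 14, 2, 20, 12, 4, 7, 18, 10, 5, 24, 9]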